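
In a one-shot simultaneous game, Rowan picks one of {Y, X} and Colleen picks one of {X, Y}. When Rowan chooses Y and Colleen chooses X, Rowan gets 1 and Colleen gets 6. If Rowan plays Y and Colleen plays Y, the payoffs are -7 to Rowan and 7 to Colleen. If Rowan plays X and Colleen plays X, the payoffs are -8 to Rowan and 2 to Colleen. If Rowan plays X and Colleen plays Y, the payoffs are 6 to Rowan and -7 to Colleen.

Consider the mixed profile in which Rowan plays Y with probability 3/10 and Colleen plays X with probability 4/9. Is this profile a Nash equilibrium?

Given Rowan's mix p = 3/10, Colleen's payoff from X is 16/5 but from Y is -14/5. Colleen strictly prefers X, so Colleen would not mix.
So the proposed profile is not a Nash equilibrium.

No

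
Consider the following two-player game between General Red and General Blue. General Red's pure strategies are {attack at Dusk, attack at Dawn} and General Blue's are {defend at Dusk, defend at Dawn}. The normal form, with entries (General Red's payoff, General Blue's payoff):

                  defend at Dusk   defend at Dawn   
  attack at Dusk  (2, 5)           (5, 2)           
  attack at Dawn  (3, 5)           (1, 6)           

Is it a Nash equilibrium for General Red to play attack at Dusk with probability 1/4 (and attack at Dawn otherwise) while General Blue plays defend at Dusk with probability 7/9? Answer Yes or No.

Given General Blue's mix q = 7/9, General Red's payoff from attack at Dusk is 8/3 but from attack at Dawn is 23/9. General Red strictly prefers attack at Dusk, so General Red would not mix.
So the proposed profile is not a Nash equilibrium.

No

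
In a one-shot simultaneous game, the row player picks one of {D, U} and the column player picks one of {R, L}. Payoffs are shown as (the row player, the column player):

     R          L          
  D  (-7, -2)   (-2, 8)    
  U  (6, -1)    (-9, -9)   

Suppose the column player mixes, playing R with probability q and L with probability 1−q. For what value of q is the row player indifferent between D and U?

q = 7/20

For the row player to be willing to mix, the row player must be indifferent between D and U, which pins down the column player's mix.
  the row player's expected payoff from D: q·(-7) + (1−q)·(-2) = -5q - 2
  the row player's expected payoff from U: q·6 + (1−q)·(-9) = 15q - 9
  -5q - 2 = 15q - 9  ⇒  -20q = -7  ⇒  q = 7/20.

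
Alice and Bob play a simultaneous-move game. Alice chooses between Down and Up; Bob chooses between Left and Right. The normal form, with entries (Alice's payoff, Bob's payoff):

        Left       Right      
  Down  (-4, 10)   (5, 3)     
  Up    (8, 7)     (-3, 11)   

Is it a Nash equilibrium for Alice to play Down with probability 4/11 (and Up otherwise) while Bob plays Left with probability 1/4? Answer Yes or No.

Given Bob's mix q = 1/4, Alice's payoff from Down is 11/4 but from Up is -1/4. Alice strictly prefers Down, so Alice would not mix.
So the proposed profile is not a Nash equilibrium.

No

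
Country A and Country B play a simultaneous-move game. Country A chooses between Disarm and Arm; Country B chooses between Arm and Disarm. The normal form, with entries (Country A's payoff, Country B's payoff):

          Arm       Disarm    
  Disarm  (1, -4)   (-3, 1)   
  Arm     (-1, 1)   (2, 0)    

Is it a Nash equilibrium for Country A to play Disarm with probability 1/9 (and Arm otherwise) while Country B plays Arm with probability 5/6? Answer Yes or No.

Given Country A's mix p = 1/9, Country B's payoff from Arm is 4/9 but from Disarm is 1/9. Country B strictly prefers Arm, so Country B would not mix.
So the proposed profile is not a Nash equilibrium.

No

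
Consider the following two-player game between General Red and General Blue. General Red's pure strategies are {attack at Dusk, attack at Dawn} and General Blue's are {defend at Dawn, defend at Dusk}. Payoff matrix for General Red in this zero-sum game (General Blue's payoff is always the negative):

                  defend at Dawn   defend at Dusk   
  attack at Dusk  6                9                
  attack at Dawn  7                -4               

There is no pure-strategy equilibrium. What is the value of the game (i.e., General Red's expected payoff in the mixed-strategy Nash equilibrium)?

Set General Red's expected payoff from attack at Dusk equal to that from attack at Dawn:
  General Red's payoff to attack at Dusk: q·6 + (1−q)·9 = -3q + 9
  General Red's payoff to attack at Dawn: q·7 + (1−q)·(-4) = 11q - 4
  -3q + 9 = 11q - 4  ⇒  -14q = -13  ⇒  q = 13/14.
The value is General Red's expected payoff against this mix (using attack at Dusk): (13/14)·6 + (1/14)·9 = 87/14.

v = 87/14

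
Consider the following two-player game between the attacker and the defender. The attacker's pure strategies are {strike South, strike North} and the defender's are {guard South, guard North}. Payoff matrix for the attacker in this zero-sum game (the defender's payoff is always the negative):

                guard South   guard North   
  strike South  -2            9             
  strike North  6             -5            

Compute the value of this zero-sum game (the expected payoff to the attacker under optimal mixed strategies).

v = 2

For the attacker to be willing to mix, the attacker must be indifferent between strike South and strike North, which pins down the defender's mix.
  the attacker's payoff to strike South: q·(-2) + (1−q)·9 = -11q + 9
  the attacker's payoff to strike North: q·6 + (1−q)·(-5) = 11q - 5
  -11q + 9 = 11q - 5  ⇒  -22q = -14  ⇒  q = 7/11.
The value is the attacker's expected payoff against this mix (using strike South): (7/11)·(-2) + (4/11)·9 = 2.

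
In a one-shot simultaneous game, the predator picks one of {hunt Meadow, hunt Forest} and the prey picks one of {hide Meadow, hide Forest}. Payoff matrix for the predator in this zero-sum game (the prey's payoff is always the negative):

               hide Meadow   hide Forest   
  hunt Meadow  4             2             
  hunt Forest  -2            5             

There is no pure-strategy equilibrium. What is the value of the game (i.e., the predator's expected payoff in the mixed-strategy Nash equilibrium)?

The prey's mix must leave the predator indifferent between hunt Meadow and hunt Forest.
  the predator's payoff from hunt Meadow: q·4 + (1−q)·2 = 2q + 2
  the predator's payoff from hunt Forest: q·(-2) + (1−q)·5 = -7q + 5
  2q + 2 = -7q + 5  ⇒  9q = 3  ⇒  q = 1/3.
The value is the predator's expected payoff against this mix (using hunt Meadow): (1/3)·4 + (2/3)·2 = 8/3.

v = 8/3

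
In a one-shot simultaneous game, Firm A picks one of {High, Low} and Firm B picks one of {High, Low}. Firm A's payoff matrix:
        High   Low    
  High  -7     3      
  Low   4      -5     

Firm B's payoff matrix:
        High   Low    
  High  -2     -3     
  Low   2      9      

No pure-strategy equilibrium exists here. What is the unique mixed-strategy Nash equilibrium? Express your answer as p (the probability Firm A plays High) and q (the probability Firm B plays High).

Firm A's mix must leave Firm B indifferent between High and Low.
  Firm B's payoff from High: p·(-2) + (1−p)·2 = -4p + 2
  Firm B's payoff from Low: p·(-3) + (1−p)·9 = -12p + 9
  -4p + 2 = -12p + 9  ⇒  8p = 7  ⇒  p = 7/8.
Firm B's mix must leave Firm A indifferent between High and Low.
  Firm A's payoff from High: q·(-7) + (1−q)·3 = -10q + 3
  Firm A's payoff from Low: q·4 + (1−q)·(-5) = 9q - 5
  -10q + 3 = 9q - 5  ⇒  -19q = -8  ⇒  q = 8/19.

p = 7/8, q = 8/19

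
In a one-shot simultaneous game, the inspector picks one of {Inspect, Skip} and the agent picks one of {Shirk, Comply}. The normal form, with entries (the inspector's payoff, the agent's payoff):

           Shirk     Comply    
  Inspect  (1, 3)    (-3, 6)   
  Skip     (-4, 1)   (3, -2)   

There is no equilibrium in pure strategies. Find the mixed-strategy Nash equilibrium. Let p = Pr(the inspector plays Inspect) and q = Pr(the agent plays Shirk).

p = 1/2, q = 6/11

The agent's indifference between Shirk and Comply determines the inspector's mixing probability p:
  the agent's expected payoff from Shirk: p·3 + (1−p)·1 = 2p + 1
  the agent's expected payoff from Comply: p·6 + (1−p)·(-2) = 8p - 2
  2p + 1 = 8p - 2  ⇒  -6p = -3  ⇒  p = 1/2.
For the inspector to be willing to mix, the inspector must be indifferent between Inspect and Skip, which pins down the agent's mix.
  the inspector's expected payoff from Inspect: q·1 + (1−q)·(-3) = 4q - 3
  the inspector's expected payoff from Skip: q·(-4) + (1−q)·3 = -7q + 3
  4q - 3 = -7q + 3  ⇒  11q = 6  ⇒  q = 6/11.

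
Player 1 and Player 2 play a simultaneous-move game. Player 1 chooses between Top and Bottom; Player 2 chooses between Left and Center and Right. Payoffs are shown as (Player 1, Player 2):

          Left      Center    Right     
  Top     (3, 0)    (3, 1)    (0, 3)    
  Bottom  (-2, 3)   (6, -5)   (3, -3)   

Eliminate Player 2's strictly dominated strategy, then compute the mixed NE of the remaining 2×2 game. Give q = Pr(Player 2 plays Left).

q = 3/8

Player 2's strategy Center is strictly dominated by Right: 3 > 1 and -3 > -5. Eliminate Center.
Player 1's indifference between Top and Bottom determines Player 2's mixing probability q:
  Player 1's payoff from Top: q·3 + (1−q)·0 = 3q
  Player 1's payoff from Bottom: q·(-2) + (1−q)·3 = -5q + 3
  3q = -5q + 3  ⇒  8q = 3  ⇒  q = 3/8.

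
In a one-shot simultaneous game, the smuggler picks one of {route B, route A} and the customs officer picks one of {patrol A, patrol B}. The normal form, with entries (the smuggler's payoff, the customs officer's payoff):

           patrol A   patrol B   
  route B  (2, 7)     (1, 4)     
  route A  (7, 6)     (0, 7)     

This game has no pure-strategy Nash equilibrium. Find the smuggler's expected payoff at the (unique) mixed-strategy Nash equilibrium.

7/6

For the smuggler to be willing to mix, the smuggler must be indifferent between route B and route A, which pins down the customs officer's mix.
  the smuggler's expected payoff from route B: q·2 + (1−q)·1 = q + 1
  the smuggler's expected payoff from route A: q·7 + (1−q)·0 = 7q
  q + 1 = 7q  ⇒  -6q = -1  ⇒  q = 1/6.
At equilibrium the smuggler is indifferent across rows, so the smuggler's payoff equals the payoff from route B: (1/6)·2 + (5/6)·1 = 7/6.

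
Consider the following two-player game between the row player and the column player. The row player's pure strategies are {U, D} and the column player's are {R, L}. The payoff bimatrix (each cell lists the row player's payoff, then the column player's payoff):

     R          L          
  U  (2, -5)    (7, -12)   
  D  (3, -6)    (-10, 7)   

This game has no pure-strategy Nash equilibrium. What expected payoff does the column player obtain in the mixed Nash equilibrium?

In a mixed equilibrium the column player is indifferent between R and L; this condition fixes p.
  the column player's payoff to R: p·(-5) + (1−p)·(-6) = p - 6
  the column player's payoff to L: p·(-12) + (1−p)·7 = -19p + 7
  p - 6 = -19p + 7  ⇒  20p = 13  ⇒  p = 13/20.
At equilibrium the column player is indifferent across columns, so the column player's payoff equals the payoff from R: (13/20)·(-5) + (7/20)·(-6) = -107/20.

-107/20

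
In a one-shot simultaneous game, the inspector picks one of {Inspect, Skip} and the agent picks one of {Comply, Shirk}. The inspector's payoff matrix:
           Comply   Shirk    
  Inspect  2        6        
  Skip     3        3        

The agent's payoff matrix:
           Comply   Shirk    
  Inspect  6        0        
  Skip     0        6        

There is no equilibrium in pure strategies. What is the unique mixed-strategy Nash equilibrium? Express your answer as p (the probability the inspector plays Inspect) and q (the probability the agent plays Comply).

p = 1/2, q = 3/4

For the agent to be willing to mix, the agent must be indifferent between Comply and Shirk, which pins down the inspector's mix.
  the agent's expected payoff from Comply: p·6 + (1−p)·0 = 6p
  the agent's expected payoff from Shirk: p·0 + (1−p)·6 = -6p + 6
  6p = -6p + 6  ⇒  12p = 6  ⇒  p = 1/2.
In a mixed equilibrium the inspector is indifferent between Inspect and Skip; this condition fixes q.
  the inspector's payoff from Inspect: q·2 + (1−q)·6 = -4q + 6
  the inspector's payoff from Skip: q·3 + (1−q)·3 = 3
  -4q + 6 = 3  ⇒  -4q = -3  ⇒  q = 3/4.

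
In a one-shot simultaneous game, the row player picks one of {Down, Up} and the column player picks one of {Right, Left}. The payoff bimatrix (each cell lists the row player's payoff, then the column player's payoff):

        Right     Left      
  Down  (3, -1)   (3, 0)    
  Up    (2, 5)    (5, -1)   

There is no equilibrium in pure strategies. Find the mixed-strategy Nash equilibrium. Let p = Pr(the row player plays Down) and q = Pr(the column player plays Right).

For the column player to be willing to mix, the column player must be indifferent between Right and Left, which pins down the row player's mix.
  the column player's expected payoff from Right: p·(-1) + (1−p)·5 = -6p + 5
  the column player's expected payoff from Left: p·0 + (1−p)·(-1) = p - 1
  -6p + 5 = p - 1  ⇒  -7p = -6  ⇒  p = 6/7.
The column player's mix must leave the row player indifferent between Down and Up.
  the row player's payoff from Down: q·3 + (1−q)·3 = 3
  the row player's payoff from Up: q·2 + (1−q)·5 = -3q + 5
  3 = -3q + 5  ⇒  3q = 2  ⇒  q = 2/3.

p = 6/7, q = 2/3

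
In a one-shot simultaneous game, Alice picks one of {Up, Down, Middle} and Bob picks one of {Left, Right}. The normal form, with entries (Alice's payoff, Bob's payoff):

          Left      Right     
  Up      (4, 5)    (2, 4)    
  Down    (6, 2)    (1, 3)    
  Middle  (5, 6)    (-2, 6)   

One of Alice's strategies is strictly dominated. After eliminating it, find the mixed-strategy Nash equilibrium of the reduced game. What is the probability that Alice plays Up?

p = 1/2

Alice's strategy Middle is strictly dominated by Down: 6 > 5 and 1 > -2. Eliminate Middle.
In a mixed equilibrium Bob is indifferent between Left and Right; this condition fixes p.
  Bob's expected payoff from Left: p·5 + (1−p)·2 = 3p + 2
  Bob's expected payoff from Right: p·4 + (1−p)·3 = p + 3
  3p + 2 = p + 3  ⇒  2p = 1  ⇒  p = 1/2.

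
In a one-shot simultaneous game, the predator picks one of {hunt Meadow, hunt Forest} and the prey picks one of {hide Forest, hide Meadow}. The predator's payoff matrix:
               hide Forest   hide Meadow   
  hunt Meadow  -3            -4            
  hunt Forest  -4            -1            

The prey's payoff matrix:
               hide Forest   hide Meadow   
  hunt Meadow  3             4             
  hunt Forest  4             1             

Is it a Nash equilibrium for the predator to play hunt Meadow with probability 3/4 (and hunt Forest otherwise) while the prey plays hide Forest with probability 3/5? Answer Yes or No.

No

Given the prey's mix q = 3/5, the predator's payoff from hunt Meadow is -17/5 but from hunt Forest is -14/5. The predator strictly prefers hunt Forest, so the predator would not mix.
So the proposed profile is not a Nash equilibrium.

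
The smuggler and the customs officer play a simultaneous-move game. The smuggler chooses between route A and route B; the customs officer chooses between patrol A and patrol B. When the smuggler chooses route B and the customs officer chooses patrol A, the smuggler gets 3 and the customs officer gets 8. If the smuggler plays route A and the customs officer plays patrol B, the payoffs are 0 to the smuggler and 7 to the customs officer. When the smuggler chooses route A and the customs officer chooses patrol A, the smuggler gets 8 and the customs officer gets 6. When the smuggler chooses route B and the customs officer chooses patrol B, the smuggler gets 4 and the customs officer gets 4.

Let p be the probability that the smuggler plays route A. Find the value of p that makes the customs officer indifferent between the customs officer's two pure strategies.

p = 4/5

For the customs officer to be willing to mix, the customs officer must be indifferent between patrol A and patrol B, which pins down the smuggler's mix.
  the customs officer's payoff to patrol A: p·6 + (1−p)·8 = -2p + 8
  the customs officer's payoff to patrol B: p·7 + (1−p)·4 = 3p + 4
  -2p + 8 = 3p + 4  ⇒  -5p = -4  ⇒  p = 4/5.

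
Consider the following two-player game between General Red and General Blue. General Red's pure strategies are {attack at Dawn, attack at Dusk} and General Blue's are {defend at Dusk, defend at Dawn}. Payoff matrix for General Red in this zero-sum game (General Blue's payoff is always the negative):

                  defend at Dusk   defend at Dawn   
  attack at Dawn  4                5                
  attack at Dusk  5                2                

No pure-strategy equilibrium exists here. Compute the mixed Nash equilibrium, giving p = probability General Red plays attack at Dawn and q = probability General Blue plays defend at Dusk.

In a mixed equilibrium General Blue is indifferent between defend at Dusk and defend at Dawn; this condition fixes p.
  General Blue's payoff to defend at Dusk: p·(-4) + (1−p)·(-5) = p - 5
  General Blue's payoff to defend at Dawn: p·(-5) + (1−p)·(-2) = -3p - 2
  p - 5 = -3p - 2  ⇒  4p = 3  ⇒  p = 3/4.
Set General Red's expected payoff from attack at Dawn equal to that from attack at Dusk:
  General Red's expected payoff from attack at Dawn: q·4 + (1−q)·5 = -q + 5
  General Red's expected payoff from attack at Dusk: q·5 + (1−q)·2 = 3q + 2
  -q + 5 = 3q + 2  ⇒  -4q = -3  ⇒  q = 3/4.

p = 3/4, q = 3/4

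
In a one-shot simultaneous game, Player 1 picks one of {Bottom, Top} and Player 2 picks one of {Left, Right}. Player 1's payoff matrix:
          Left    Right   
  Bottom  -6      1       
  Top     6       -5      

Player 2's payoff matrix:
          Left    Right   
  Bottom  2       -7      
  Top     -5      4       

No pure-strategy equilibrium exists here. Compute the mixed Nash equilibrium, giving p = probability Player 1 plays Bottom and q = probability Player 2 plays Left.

p = 1/2, q = 1/3

For Player 2 to be willing to mix, Player 2 must be indifferent between Left and Right, which pins down Player 1's mix.
  Player 2's expected payoff from Left: p·2 + (1−p)·(-5) = 7p - 5
  Player 2's expected payoff from Right: p·(-7) + (1−p)·4 = -11p + 4
  7p - 5 = -11p + 4  ⇒  18p = 9  ⇒  p = 1/2.
Set Player 1's expected payoff from Bottom equal to that from Top:
  Player 1's payoff from Bottom: q·(-6) + (1−q)·1 = -7q + 1
  Player 1's payoff from Top: q·6 + (1−q)·(-5) = 11q - 5
  -7q + 1 = 11q - 5  ⇒  -18q = -6  ⇒  q = 1/3.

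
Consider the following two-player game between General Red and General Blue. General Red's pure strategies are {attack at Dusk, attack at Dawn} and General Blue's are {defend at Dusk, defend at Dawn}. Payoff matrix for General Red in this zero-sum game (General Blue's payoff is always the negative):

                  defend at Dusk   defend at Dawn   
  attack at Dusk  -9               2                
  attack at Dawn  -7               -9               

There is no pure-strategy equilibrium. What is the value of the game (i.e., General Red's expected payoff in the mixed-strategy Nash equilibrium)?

General Red's indifference between attack at Dusk and attack at Dawn determines General Blue's mixing probability q:
  General Red's payoff from attack at Dusk: q·(-9) + (1−q)·2 = -11q + 2
  General Red's payoff from attack at Dawn: q·(-7) + (1−q)·(-9) = 2q - 9
  -11q + 2 = 2q - 9  ⇒  -13q = -11  ⇒  q = 11/13.
The value is General Red's expected payoff against this mix (using attack at Dusk): (11/13)·(-9) + (2/13)·2 = -95/13.

v = -95/13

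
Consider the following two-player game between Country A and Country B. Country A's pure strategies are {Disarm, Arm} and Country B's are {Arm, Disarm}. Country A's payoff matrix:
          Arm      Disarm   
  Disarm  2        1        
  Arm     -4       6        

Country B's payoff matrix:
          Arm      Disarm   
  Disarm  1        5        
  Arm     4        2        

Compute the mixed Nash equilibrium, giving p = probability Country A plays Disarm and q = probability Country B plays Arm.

Set Country B's expected payoff from Arm equal to that from Disarm:
  Country B's expected payoff from Arm: p·1 + (1−p)·4 = -3p + 4
  Country B's expected payoff from Disarm: p·5 + (1−p)·2 = 3p + 2
  -3p + 4 = 3p + 2  ⇒  -6p = -2  ⇒  p = 1/3.
Country A's indifference between Disarm and Arm determines Country B's mixing probability q:
  Country A's expected payoff from Disarm: q·2 + (1−q)·1 = q + 1
  Country A's expected payoff from Arm: q·(-4) + (1−q)·6 = -10q + 6
  q + 1 = -10q + 6  ⇒  11q = 5  ⇒  q = 5/11.

p = 1/3, q = 5/11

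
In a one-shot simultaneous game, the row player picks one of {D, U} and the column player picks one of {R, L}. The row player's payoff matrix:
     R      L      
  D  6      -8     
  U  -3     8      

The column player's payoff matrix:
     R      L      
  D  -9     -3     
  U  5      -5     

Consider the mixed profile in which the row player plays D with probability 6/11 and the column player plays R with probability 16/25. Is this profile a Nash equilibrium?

No

Given the row player's mix p = 6/11, the column player's payoff from R is -29/11 but from L is -43/11. The column player strictly prefers R, so the column player would not mix.
So the proposed profile is not a Nash equilibrium.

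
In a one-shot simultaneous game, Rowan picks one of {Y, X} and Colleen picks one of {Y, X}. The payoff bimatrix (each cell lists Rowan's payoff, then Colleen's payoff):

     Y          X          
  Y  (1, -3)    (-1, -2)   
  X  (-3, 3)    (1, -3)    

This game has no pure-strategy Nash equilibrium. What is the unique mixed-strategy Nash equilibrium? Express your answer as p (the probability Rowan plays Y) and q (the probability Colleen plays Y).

p = 6/7, q = 1/3

For Colleen to be willing to mix, Colleen must be indifferent between Y and X, which pins down Rowan's mix.
  Colleen's expected payoff from Y: p·(-3) + (1−p)·3 = -6p + 3
  Colleen's expected payoff from X: p·(-2) + (1−p)·(-3) = p - 3
  -6p + 3 = p - 3  ⇒  -7p = -6  ⇒  p = 6/7.
For Rowan to be willing to mix, Rowan must be indifferent between Y and X, which pins down Colleen's mix.
  Rowan's payoff to Y: q·1 + (1−q)·(-1) = 2q - 1
  Rowan's payoff to X: q·(-3) + (1−q)·1 = -4q + 1
  2q - 1 = -4q + 1  ⇒  6q = 2  ⇒  q = 1/3.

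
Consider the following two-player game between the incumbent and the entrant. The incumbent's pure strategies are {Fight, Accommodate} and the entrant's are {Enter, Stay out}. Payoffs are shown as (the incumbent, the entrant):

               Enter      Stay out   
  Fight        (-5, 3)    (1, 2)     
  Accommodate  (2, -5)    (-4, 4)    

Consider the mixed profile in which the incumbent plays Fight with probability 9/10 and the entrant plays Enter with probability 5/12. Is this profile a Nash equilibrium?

Check the entrant's indifference given the incumbent's mix p = 9/10:
  payoff from Enter = 11/5; payoff from Stay out = 11/5 — equal.
Check the incumbent's indifference given the entrant's mix q = 5/12:
  payoff from Fight = -3/2; payoff from Accommodate = -3/2 — equal.
Both players are indifferent, so neither can profitably deviate.

Yes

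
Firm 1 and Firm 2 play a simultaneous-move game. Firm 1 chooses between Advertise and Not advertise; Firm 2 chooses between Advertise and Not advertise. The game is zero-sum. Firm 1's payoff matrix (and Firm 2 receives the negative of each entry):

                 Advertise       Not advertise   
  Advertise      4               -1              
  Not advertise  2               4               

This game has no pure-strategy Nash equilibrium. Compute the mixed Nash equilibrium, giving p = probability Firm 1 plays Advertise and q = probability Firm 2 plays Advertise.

In a mixed equilibrium Firm 2 is indifferent between Advertise and Not advertise; this condition fixes p.
  Firm 2's payoff to Advertise: p·(-4) + (1−p)·(-2) = -2p - 2
  Firm 2's payoff to Not advertise: p·1 + (1−p)·(-4) = 5p - 4
  -2p - 2 = 5p - 4  ⇒  -7p = -2  ⇒  p = 2/7.
Firm 2's mix must leave Firm 1 indifferent between Advertise and Not advertise.
  Firm 1's expected payoff from Advertise: q·4 + (1−q)·(-1) = 5q - 1
  Firm 1's expected payoff from Not advertise: q·2 + (1−q)·4 = -2q + 4
  5q - 1 = -2q + 4  ⇒  7q = 5  ⇒  q = 5/7.

p = 2/7, q = 5/7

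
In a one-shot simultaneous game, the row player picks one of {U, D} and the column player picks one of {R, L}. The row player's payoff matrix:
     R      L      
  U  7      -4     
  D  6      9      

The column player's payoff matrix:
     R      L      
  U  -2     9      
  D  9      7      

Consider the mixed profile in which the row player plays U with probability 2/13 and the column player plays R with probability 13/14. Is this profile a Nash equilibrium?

Yes

Check the column player's indifference given the row player's mix p = 2/13:
  payoff from R = 95/13; payoff from L = 95/13 — equal.
Check the row player's indifference given the column player's mix q = 13/14:
  payoff from U = 87/14; payoff from D = 87/14 — equal.
Both players are indifferent, so neither can profitably deviate.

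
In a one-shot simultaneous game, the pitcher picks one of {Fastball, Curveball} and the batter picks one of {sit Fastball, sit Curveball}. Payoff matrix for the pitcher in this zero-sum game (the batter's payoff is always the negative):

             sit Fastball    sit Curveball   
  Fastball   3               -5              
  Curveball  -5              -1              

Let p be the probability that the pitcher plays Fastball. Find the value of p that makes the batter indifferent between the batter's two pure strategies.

The pitcher's mix must leave the batter indifferent between sit Fastball and sit Curveball.
  the batter's payoff from sit Fastball: p·(-3) + (1−p)·5 = -8p + 5
  the batter's payoff from sit Curveball: p·5 + (1−p)·1 = 4p + 1
  -8p + 5 = 4p + 1  ⇒  -12p = -4  ⇒  p = 1/3.

p = 1/3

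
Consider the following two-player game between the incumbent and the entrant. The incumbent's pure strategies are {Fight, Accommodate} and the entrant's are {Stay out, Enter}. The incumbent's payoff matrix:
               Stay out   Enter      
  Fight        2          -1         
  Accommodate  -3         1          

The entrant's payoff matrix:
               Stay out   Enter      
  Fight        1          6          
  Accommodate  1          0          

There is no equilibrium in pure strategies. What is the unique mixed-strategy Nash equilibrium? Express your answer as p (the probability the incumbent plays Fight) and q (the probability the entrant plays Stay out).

For the entrant to be willing to mix, the entrant must be indifferent between Stay out and Enter, which pins down the incumbent's mix.
  the entrant's payoff from Stay out: p·1 + (1−p)·1 = 1
  the entrant's payoff from Enter: p·6 + (1−p)·0 = 6p
  1 = 6p  ⇒  -6p = -1  ⇒  p = 1/6.
The incumbent's indifference between Fight and Accommodate determines the entrant's mixing probability q:
  the incumbent's payoff to Fight: q·2 + (1−q)·(-1) = 3q - 1
  the incumbent's payoff to Accommodate: q·(-3) + (1−q)·1 = -4q + 1
  3q - 1 = -4q + 1  ⇒  7q = 2  ⇒  q = 2/7.

p = 1/6, q = 2/7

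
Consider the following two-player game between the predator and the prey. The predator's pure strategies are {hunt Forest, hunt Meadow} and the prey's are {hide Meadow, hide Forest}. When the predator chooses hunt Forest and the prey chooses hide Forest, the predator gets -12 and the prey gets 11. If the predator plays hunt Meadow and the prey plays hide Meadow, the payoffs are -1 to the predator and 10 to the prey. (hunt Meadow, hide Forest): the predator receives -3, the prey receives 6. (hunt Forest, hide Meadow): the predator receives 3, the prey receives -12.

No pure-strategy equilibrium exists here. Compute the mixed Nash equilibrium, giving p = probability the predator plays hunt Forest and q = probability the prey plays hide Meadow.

p = 4/27, q = 9/13

Set the prey's expected payoff from hide Meadow equal to that from hide Forest:
  the prey's expected payoff from hide Meadow: p·(-12) + (1−p)·10 = -22p + 10
  the prey's expected payoff from hide Forest: p·11 + (1−p)·6 = 5p + 6
  -22p + 10 = 5p + 6  ⇒  -27p = -4  ⇒  p = 4/27.
The prey's mix must leave the predator indifferent between hunt Forest and hunt Meadow.
  the predator's payoff to hunt Forest: q·3 + (1−q)·(-12) = 15q - 12
  the predator's payoff to hunt Meadow: q·(-1) + (1−q)·(-3) = 2q - 3
  15q - 12 = 2q - 3  ⇒  13q = 9  ⇒  q = 9/13.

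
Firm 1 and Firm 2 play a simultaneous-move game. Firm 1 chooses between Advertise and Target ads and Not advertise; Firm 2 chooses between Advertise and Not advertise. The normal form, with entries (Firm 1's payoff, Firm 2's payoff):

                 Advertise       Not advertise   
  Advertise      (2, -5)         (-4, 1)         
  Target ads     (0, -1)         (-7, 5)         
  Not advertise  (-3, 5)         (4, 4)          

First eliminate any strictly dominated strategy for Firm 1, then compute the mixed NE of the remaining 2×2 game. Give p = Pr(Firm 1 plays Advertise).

Firm 1's strategy Target ads is strictly dominated by Advertise: 2 > 0 and -4 > -7. Eliminate Target ads.
Set Firm 2's expected payoff from Advertise equal to that from Not advertise:
  Firm 2's payoff to Advertise: p·(-5) + (1−p)·5 = -10p + 5
  Firm 2's payoff to Not advertise: p·1 + (1−p)·4 = -3p + 4
  -10p + 5 = -3p + 4  ⇒  -7p = -1  ⇒  p = 1/7.

p = 1/7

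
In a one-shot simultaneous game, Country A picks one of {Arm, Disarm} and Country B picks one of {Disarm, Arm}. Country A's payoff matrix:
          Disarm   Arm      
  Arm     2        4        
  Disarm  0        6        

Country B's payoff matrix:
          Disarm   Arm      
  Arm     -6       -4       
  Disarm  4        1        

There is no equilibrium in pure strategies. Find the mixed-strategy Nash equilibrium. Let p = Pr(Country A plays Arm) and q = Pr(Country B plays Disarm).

p = 3/5, q = 1/2

Country A's mix must leave Country B indifferent between Disarm and Arm.
  Country B's payoff to Disarm: p·(-6) + (1−p)·4 = -10p + 4
  Country B's payoff to Arm: p·(-4) + (1−p)·1 = -5p + 1
  -10p + 4 = -5p + 1  ⇒  -5p = -3  ⇒  p = 3/5.
Country B's mix must leave Country A indifferent between Arm and Disarm.
  Country A's payoff to Arm: q·2 + (1−q)·4 = -2q + 4
  Country A's payoff to Disarm: q·0 + (1−q)·6 = -6q + 6
  -2q + 4 = -6q + 6  ⇒  4q = 2  ⇒  q = 1/2.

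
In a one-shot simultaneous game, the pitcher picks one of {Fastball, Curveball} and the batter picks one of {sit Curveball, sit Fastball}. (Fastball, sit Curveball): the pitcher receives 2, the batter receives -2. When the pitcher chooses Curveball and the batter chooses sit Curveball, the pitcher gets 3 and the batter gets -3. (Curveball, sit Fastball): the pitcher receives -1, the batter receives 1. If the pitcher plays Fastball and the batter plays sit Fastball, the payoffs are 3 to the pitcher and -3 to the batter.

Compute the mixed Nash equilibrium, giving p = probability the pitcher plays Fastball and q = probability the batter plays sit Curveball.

The pitcher's mix must leave the batter indifferent between sit Curveball and sit Fastball.
  the batter's expected payoff from sit Curveball: p·(-2) + (1−p)·(-3) = p - 3
  the batter's expected payoff from sit Fastball: p·(-3) + (1−p)·1 = -4p + 1
  p - 3 = -4p + 1  ⇒  5p = 4  ⇒  p = 4/5.
The pitcher's indifference between Fastball and Curveball determines the batter's mixing probability q:
  the pitcher's payoff to Fastball: q·2 + (1−q)·3 = -q + 3
  the pitcher's payoff to Curveball: q·3 + (1−q)·(-1) = 4q - 1
  -q + 3 = 4q - 1  ⇒  -5q = -4  ⇒  q = 4/5.

p = 4/5, q = 4/5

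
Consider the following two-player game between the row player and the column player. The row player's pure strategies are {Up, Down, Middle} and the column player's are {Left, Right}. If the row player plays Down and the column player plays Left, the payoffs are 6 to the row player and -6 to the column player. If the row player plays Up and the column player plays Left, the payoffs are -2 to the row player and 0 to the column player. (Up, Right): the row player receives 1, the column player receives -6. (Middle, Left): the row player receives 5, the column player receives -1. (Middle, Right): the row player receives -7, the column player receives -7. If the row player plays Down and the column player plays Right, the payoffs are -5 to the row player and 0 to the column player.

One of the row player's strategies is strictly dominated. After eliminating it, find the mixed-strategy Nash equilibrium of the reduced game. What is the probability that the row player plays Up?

The row player's strategy Middle is strictly dominated by Down: 6 > 5 and -5 > -7. Eliminate Middle.
The column player's indifference between Left and Right determines the row player's mixing probability p:
  the column player's payoff from Left: p·0 + (1−p)·(-6) = 6p - 6
  the column player's payoff from Right: p·(-6) + (1−p)·0 = -6p
  6p - 6 = -6p  ⇒  12p = 6  ⇒  p = 1/2.

p = 1/2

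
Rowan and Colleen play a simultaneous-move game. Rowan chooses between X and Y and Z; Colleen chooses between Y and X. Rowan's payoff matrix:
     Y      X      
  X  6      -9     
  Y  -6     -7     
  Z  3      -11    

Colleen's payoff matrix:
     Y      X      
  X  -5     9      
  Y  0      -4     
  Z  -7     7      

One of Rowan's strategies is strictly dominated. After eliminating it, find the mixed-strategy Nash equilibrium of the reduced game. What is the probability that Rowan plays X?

Rowan's strategy Z is strictly dominated by X: 6 > 3 and -9 > -11. Eliminate Z.
In a mixed equilibrium Colleen is indifferent between Y and X; this condition fixes p.
  Colleen's expected payoff from Y: p·(-5) + (1−p)·0 = -5p
  Colleen's expected payoff from X: p·9 + (1−p)·(-4) = 13p - 4
  -5p = 13p - 4  ⇒  -18p = -4  ⇒  p = 2/9.

p = 2/9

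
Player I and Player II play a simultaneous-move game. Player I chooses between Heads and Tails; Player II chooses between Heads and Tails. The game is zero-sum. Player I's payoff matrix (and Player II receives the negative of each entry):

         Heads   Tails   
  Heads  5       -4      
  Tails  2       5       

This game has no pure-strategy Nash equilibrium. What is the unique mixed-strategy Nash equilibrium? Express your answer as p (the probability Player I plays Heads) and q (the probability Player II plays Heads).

Player I's mix must leave Player II indifferent between Heads and Tails.
  Player II's expected payoff from Heads: p·(-5) + (1−p)·(-2) = -3p - 2
  Player II's expected payoff from Tails: p·4 + (1−p)·(-5) = 9p - 5
  -3p - 2 = 9p - 5  ⇒  -12p = -3  ⇒  p = 1/4.
Player I's indifference between Heads and Tails determines Player II's mixing probability q:
  Player I's payoff from Heads: q·5 + (1−q)·(-4) = 9q - 4
  Player I's payoff from Tails: q·2 + (1−q)·5 = -3q + 5
  9q - 4 = -3q + 5  ⇒  12q = 9  ⇒  q = 3/4.

p = 1/4, q = 3/4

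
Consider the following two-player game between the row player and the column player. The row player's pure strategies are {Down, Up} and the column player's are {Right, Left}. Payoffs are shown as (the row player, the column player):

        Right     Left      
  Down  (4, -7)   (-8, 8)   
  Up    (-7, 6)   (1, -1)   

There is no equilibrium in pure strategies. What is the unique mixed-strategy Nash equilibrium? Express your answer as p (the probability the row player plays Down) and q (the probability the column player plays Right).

The row player's mix must leave the column player indifferent between Right and Left.
  the column player's expected payoff from Right: p·(-7) + (1−p)·6 = -13p + 6
  the column player's expected payoff from Left: p·8 + (1−p)·(-1) = 9p - 1
  -13p + 6 = 9p - 1  ⇒  -22p = -7  ⇒  p = 7/22.
In a mixed equilibrium the row player is indifferent between Down and Up; this condition fixes q.
  the row player's payoff to Down: q·4 + (1−q)·(-8) = 12q - 8
  the row player's payoff to Up: q·(-7) + (1−q)·1 = -8q + 1
  12q - 8 = -8q + 1  ⇒  20q = 9  ⇒  q = 9/20.

p = 7/22, q = 9/20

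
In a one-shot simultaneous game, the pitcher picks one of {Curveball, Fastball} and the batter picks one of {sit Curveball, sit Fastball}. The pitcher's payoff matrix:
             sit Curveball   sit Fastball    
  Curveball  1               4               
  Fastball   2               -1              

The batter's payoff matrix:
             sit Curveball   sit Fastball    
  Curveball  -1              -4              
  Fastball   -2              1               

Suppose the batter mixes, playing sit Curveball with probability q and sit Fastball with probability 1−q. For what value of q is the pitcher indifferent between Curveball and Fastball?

Set the pitcher's expected payoff from Curveball equal to that from Fastball:
  the pitcher's expected payoff from Curveball: q·1 + (1−q)·4 = -3q + 4
  the pitcher's expected payoff from Fastball: q·2 + (1−q)·(-1) = 3q - 1
  -3q + 4 = 3q - 1  ⇒  -6q = -5  ⇒  q = 5/6.

q = 5/6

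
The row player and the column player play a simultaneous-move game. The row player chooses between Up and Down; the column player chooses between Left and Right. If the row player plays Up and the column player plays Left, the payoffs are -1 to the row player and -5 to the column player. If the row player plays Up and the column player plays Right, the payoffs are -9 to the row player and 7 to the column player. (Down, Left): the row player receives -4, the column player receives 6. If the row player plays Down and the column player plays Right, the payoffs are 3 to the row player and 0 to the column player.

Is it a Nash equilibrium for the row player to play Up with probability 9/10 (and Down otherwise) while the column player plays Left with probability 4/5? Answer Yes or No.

No

Given the row player's mix p = 9/10, the column player's payoff from Left is -39/10 but from Right is 63/10. The column player strictly prefers Right, so the column player would not mix.
So the proposed profile is not a Nash equilibrium.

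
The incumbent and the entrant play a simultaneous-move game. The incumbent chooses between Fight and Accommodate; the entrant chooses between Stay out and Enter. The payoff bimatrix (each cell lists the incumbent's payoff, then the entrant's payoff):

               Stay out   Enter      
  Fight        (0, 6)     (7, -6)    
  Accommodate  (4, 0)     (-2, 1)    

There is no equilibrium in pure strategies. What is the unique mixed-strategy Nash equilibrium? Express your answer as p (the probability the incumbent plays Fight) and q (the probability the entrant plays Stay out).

p = 1/13, q = 9/13

The entrant's indifference between Stay out and Enter determines the incumbent's mixing probability p:
  the entrant's payoff from Stay out: p·6 + (1−p)·0 = 6p
  the entrant's payoff from Enter: p·(-6) + (1−p)·1 = -7p + 1
  6p = -7p + 1  ⇒  13p = 1  ⇒  p = 1/13.
In a mixed equilibrium the incumbent is indifferent between Fight and Accommodate; this condition fixes q.
  the incumbent's payoff to Fight: q·0 + (1−q)·7 = -7q + 7
  the incumbent's payoff to Accommodate: q·4 + (1−q)·(-2) = 6q - 2
  -7q + 7 = 6q - 2  ⇒  -13q = -9  ⇒  q = 9/13.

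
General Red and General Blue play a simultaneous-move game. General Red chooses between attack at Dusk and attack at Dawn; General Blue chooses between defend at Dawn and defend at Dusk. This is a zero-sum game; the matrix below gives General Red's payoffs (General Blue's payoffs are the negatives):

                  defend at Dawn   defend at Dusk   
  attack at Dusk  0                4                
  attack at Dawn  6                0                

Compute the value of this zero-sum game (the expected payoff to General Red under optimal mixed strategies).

General Blue's mix must leave General Red indifferent between attack at Dusk and attack at Dawn.
  General Red's expected payoff from attack at Dusk: q·0 + (1−q)·4 = -4q + 4
  General Red's expected payoff from attack at Dawn: q·6 + (1−q)·0 = 6q
  -4q + 4 = 6q  ⇒  -10q = -4  ⇒  q = 2/5.
The value is General Red's expected payoff against this mix (using attack at Dusk): (2/5)·0 + (3/5)·4 = 12/5.

v = 12/5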